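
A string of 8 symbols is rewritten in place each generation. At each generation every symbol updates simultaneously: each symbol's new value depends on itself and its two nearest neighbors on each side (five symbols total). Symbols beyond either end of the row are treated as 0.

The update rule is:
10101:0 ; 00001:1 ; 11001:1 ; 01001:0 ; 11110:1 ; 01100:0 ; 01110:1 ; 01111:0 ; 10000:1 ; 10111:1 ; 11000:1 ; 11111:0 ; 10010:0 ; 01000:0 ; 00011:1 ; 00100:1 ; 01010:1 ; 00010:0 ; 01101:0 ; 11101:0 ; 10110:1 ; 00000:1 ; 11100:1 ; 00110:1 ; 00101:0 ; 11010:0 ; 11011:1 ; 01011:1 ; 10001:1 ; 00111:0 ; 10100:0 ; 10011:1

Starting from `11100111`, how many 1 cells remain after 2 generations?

4

01111011
10010110
count of 1: 4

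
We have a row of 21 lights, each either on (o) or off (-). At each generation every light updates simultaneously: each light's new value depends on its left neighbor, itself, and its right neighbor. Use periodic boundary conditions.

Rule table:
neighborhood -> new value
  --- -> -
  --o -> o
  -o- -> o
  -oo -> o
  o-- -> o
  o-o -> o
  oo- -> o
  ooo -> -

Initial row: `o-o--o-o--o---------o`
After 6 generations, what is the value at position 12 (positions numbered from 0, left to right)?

generation 1: oooooooooooo-------oo
generation 2: -----------oo-----oo-
generation 3: ----------oooo---oooo
generation 4: o--------oo--oo-oo--o
generation 5: oo------ooooooooooooo
generation 6: -oo----oo------------
position 12 holds -

-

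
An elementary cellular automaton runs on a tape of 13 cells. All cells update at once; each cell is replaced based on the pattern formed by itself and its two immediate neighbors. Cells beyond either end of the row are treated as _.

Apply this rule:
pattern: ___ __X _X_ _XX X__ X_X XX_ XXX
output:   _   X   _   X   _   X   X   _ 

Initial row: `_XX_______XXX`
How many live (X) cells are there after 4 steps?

XXX______XX_X
X_X_____XXXX_
_X_____XX__X_
X_____XXX_X__
count of X: 5

5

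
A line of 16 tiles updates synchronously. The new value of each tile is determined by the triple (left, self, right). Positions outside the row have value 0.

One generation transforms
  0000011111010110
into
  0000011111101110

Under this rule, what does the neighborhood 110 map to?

1

At position 9 the neighborhood is 110; the next row has 1 there.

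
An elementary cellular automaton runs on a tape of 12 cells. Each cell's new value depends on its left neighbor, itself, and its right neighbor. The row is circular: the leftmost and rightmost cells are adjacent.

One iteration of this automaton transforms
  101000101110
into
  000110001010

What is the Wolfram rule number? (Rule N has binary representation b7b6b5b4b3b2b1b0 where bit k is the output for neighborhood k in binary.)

position 9: 111 → 0  (bit 7 = 0)
position 10: 110 → 1  (bit 6 = 1)
position 1: 101 → 0  (bit 5 = 0)
position 3: 100 → 1  (bit 4 = 1)
position 8: 011 → 1  (bit 3 = 1)
position 0: 010 → 0  (bit 2 = 0)
position 5: 001 → 0  (bit 1 = 0)
position 4: 000 → 1  (bit 0 = 1)
bits b7..b0 = 01011001 = 89

89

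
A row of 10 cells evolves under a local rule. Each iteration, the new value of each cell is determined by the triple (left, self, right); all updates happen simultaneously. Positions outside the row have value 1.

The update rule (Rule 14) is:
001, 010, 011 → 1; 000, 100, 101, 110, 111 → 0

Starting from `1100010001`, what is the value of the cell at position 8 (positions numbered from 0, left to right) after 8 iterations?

0

0000110011
0001100110
0011001100
0110011001
0100110011
0101100110
0101001100
0101011001
position 8 holds 0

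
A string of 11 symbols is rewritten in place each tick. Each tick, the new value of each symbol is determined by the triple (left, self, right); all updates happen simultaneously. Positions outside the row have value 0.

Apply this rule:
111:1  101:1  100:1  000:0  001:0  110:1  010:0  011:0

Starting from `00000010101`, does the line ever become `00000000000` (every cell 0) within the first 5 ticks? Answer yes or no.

yes

tick 1: 00000001010
tick 2: 00000000101
tick 3: 00000000010
tick 4: 00000000001
tick 5: 00000000000
all cells are 0 at tick 5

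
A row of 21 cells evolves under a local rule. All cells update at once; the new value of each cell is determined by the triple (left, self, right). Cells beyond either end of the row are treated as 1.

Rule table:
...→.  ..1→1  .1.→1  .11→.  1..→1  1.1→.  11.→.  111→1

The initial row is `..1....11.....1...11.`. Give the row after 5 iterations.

..1.1..1...1.111.111.

1111..1..1...111.1...
111.1111111.1.1..11.1
11...11111..1.111....
1.1.1.111.111..1.1..1
..1.1..1...1.111.111.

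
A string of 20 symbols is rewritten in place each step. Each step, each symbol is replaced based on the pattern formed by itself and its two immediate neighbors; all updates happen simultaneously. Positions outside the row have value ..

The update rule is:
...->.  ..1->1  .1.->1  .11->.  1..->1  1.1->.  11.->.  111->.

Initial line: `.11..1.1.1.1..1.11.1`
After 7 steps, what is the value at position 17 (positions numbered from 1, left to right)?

step 1: 1..111.1.1.1111....1
step 2: 111....1.1.....1..11
step 3: ...1..11.11...1111..
step 4: ..1111.....1.1....1.
step 5: .1....1...11.11..111
step 6: 111..111.1.....11...
step 7: ...11....11...1..1..
position 17 holds .

.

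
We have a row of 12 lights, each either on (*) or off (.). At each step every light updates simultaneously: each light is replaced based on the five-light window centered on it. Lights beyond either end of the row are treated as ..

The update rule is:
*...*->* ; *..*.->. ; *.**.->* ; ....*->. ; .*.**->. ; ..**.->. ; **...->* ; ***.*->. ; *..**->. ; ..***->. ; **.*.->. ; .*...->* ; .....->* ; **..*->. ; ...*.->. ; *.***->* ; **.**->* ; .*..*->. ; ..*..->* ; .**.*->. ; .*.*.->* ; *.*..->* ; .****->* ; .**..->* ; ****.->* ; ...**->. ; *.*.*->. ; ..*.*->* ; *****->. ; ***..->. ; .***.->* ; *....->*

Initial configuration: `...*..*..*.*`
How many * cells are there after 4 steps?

*..*..*..***
*..*..*...*.
*..*..***.**
*..*...*.***
count of *: 6

6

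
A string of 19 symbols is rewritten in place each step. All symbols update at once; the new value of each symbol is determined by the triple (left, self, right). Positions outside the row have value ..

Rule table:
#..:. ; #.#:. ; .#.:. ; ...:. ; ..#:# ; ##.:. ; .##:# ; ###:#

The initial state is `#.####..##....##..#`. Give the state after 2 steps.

..###..##....##..#.
.###..##....##..#..

.###..##....##..#..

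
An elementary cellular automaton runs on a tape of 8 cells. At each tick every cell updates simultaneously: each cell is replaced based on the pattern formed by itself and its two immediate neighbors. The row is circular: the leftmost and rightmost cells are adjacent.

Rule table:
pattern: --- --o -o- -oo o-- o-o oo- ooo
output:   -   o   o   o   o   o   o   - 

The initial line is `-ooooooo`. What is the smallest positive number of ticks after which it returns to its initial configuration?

oo-----o
-oo---oo
oooo-ooo
---ooo--
--oo-oo-
-ooooooo

6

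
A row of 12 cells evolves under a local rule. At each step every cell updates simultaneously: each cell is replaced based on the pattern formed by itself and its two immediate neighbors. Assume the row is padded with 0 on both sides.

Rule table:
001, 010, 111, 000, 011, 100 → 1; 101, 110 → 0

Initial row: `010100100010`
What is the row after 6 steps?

110111111111
100111111110
111111111101
111111111001
111111110111
111111100110

111111100110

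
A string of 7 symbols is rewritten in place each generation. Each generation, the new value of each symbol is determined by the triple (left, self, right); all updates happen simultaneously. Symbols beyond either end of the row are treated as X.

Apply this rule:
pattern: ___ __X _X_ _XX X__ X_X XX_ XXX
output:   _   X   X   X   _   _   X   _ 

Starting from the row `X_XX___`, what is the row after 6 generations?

X_XX__X
X_XX_XX
X_XX_X_
X_XX_X_  (fixed point — unchanged through generation 6)

X_XX_X_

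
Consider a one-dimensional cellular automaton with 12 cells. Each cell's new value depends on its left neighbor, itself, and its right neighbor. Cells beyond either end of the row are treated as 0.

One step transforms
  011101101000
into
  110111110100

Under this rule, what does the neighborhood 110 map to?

1

At position 3 the neighborhood is 110; the next row has 1 there.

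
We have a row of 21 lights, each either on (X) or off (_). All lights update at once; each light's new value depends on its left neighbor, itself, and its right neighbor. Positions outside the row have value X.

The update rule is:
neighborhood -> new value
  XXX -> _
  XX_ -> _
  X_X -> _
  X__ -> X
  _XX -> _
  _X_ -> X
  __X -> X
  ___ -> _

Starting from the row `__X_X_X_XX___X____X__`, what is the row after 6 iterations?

X_X____XXXX_________X

XXX_X_X___X_XXX__XXXX
____X_XX_XX____XX____
X__XX______X__X__X__X
_XX__X____XXXXXXXXXX_
___XXXX__X___________
X_X____XXXX_________X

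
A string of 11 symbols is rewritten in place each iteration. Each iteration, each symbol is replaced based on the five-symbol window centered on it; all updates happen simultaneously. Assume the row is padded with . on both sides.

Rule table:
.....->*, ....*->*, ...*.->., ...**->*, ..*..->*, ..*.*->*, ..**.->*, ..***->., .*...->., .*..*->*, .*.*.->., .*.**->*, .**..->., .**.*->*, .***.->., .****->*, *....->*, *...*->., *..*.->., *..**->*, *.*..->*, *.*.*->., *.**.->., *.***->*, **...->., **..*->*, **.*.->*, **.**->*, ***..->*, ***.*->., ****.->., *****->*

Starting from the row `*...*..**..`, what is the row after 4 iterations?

*****.***.*

*...****..*
*..*.*.**.*
**.*..*.***
*****.***.*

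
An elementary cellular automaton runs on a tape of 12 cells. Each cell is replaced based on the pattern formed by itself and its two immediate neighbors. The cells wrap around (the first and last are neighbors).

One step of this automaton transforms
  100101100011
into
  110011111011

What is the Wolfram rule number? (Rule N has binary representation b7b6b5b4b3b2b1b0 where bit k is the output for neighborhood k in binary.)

249

position 11: 111 → 1  (bit 7 = 1)
position 0: 110 → 1  (bit 6 = 1)
position 4: 101 → 1  (bit 5 = 1)
position 1: 100 → 1  (bit 4 = 1)
position 5: 011 → 1  (bit 3 = 1)
position 3: 010 → 0  (bit 2 = 0)
position 2: 001 → 0  (bit 1 = 0)
position 8: 000 → 1  (bit 0 = 1)
bits b7..b0 = 11111001 = 249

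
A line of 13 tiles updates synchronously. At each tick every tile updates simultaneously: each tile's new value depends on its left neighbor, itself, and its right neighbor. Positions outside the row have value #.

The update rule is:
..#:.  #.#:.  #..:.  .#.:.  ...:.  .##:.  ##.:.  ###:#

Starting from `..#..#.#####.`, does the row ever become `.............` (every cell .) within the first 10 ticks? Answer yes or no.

........###..
.........#...
.............
all cells are . at tick 3

yes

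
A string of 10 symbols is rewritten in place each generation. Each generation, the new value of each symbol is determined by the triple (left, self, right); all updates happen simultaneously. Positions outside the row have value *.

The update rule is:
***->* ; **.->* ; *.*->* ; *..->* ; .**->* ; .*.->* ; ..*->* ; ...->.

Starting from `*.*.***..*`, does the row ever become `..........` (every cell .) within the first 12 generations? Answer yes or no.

no

generation 1: **********
generation 2: **********  (fixed point — unchanged through generation 12)
generation 12 is **********, still not uniform .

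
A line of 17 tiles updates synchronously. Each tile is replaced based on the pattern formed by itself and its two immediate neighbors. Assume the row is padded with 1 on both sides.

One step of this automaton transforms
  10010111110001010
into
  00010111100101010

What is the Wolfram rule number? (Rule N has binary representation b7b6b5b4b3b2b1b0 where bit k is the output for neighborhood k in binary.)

141

position 6: 111 → 1  (bit 7 = 1)
position 0: 110 → 0  (bit 6 = 0)
position 4: 101 → 0  (bit 5 = 0)
position 1: 100 → 0  (bit 4 = 0)
position 5: 011 → 1  (bit 3 = 1)
position 3: 010 → 1  (bit 2 = 1)
position 2: 001 → 0  (bit 1 = 0)
position 11: 000 → 1  (bit 0 = 1)
bits b7..b0 = 10001101 = 141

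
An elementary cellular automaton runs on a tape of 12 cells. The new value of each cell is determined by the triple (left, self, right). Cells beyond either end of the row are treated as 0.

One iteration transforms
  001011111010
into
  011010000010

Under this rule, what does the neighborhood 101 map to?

0

At position 3 the neighborhood is 101; the next row has 0 there.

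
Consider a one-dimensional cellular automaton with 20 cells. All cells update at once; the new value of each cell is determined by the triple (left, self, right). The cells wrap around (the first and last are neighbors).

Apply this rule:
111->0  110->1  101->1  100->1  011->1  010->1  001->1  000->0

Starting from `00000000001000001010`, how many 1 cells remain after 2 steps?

8

00000000011100011111
10000000110110110001
count of 1: 8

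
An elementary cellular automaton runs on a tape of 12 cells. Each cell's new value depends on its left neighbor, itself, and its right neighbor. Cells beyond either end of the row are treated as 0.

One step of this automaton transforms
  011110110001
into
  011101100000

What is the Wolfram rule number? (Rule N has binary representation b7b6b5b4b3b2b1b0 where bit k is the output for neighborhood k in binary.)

position 2: 111 → 1  (bit 7 = 1)
position 4: 110 → 0  (bit 6 = 0)
position 5: 101 → 1  (bit 5 = 1)
position 8: 100 → 0  (bit 4 = 0)
position 1: 011 → 1  (bit 3 = 1)
position 11: 010 → 0  (bit 2 = 0)
position 0: 001 → 0  (bit 1 = 0)
position 9: 000 → 0  (bit 0 = 0)
bits b7..b0 = 10101000 = 168

168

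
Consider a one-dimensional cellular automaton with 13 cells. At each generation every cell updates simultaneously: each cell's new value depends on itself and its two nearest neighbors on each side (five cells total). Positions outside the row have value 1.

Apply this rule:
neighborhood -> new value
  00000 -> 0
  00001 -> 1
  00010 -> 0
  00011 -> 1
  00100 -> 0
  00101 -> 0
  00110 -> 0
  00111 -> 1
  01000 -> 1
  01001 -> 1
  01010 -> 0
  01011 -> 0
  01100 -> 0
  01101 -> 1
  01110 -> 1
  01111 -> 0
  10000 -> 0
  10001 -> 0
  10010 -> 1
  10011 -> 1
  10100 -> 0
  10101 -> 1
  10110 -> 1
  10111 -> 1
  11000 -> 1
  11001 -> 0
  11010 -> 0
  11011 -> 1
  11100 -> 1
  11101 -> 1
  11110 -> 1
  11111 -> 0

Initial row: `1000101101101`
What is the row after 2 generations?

generation 1: 1100001111111
generation 2: 1110111000000

1110111000000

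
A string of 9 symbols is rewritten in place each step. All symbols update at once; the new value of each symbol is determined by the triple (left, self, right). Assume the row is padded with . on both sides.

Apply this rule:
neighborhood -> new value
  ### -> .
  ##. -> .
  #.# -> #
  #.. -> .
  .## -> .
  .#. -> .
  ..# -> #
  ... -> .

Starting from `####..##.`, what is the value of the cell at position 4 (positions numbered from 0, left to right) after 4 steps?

step 1: .....#...
step 2: ....#....
step 3: ...#.....
step 4: ..#......
position 4 holds .

.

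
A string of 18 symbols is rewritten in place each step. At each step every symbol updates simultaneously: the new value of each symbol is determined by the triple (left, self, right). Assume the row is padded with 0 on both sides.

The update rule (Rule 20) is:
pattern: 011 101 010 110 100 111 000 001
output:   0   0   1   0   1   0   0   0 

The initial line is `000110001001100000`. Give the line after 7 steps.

000001001100010000
000001100010011000
000000010011000100
000000011000100110
000000000100110001
000000000110001001
000000000001001101

000000000001001101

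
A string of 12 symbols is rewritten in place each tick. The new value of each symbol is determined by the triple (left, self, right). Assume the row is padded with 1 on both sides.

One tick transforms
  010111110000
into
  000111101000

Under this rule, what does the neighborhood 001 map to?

At position 11 the neighborhood is 001; the next row has 0 there.

0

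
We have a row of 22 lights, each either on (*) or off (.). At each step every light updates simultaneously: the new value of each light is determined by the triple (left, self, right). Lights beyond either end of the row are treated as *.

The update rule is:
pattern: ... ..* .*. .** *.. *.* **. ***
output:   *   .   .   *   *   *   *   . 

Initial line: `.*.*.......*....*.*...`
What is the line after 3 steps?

.*******.***.****.*...

step 1: *.*.******..***..*.**.
step 2: **.**....**.*.**..****
step 3: .*******.***.****.*...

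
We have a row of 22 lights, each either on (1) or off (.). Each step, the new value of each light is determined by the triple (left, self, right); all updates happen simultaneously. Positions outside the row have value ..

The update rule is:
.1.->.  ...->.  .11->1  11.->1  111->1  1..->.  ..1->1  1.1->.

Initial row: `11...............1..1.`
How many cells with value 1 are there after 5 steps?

4

11..............1..1..
11.............1..1...
11............1..1....
11...........1..1.....
11..........1..1......
count of 1: 4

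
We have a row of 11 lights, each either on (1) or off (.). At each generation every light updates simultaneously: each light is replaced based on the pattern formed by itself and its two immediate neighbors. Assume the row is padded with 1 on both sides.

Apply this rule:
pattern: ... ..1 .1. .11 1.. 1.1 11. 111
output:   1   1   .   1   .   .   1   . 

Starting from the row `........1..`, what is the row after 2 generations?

.1.....1.11

.1111111..1
.1.....1.11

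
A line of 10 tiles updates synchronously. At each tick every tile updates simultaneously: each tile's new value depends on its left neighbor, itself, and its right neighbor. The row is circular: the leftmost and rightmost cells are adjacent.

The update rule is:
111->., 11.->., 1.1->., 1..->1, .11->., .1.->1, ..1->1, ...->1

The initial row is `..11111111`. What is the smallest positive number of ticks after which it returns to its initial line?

2

11........
..11111111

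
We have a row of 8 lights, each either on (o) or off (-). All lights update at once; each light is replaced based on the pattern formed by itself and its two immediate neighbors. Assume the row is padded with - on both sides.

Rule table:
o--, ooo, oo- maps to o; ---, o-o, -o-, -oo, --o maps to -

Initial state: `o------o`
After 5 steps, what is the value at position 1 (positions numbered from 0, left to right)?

step 1: -o------
step 2: --o-----
step 3: ---o----
step 4: ----o---
step 5: -----o--
position 1 holds -

-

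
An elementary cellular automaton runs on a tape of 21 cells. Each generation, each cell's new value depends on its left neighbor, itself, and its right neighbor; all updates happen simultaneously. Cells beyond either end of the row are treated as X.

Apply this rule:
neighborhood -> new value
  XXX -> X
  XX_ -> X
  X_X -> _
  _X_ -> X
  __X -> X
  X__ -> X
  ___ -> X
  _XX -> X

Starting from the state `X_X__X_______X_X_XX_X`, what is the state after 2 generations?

X_XXXXXXXXXXXX_X_XX_X

X_XXXXXXXXXXXX_X_XX_X
X_XXXXXXXXXXXX_X_XX_X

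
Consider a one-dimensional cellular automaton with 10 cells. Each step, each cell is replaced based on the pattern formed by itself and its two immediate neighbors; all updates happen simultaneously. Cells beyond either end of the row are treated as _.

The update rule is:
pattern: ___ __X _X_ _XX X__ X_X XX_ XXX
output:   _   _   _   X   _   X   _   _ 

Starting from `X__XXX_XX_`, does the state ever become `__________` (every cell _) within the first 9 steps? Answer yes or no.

yes

step 1: ___X__XX__
step 2: ______X___
step 3: __________
all cells are _ at step 3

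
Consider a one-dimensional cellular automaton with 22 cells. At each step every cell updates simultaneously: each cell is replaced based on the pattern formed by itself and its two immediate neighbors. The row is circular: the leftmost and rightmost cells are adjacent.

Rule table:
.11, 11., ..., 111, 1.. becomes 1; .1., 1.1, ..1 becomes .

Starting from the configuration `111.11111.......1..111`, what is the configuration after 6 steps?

111.11111111111111.111

step 1: 111.11111111111..1.111
step 2: 111.111111111111...111
step 3: 111.11111111111111.111
step 4: 111.11111111111111.111  (fixed point — unchanged through step 6)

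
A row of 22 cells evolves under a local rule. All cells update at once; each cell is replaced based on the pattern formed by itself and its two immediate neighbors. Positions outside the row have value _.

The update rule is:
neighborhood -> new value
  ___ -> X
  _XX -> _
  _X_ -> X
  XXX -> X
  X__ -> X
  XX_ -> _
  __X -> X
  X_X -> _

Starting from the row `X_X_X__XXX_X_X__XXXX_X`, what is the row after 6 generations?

X_X_XXX_X__X_XXX_XX__X
X_X__X__XXXX__X____XXX
X_XXXXXX_XX_XXXXXXX_X_
X__XXXX______XXXXX__XX
XXX_XX_XXXXXX_XXX_XX__
_X______XXXX___X____XX

_X______XXXX___X____XX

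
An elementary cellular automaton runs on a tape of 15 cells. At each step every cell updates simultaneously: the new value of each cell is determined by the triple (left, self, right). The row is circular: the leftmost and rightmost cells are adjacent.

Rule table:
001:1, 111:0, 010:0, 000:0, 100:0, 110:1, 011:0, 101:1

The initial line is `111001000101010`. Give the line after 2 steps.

010100010101010

001010001010101
010100010101010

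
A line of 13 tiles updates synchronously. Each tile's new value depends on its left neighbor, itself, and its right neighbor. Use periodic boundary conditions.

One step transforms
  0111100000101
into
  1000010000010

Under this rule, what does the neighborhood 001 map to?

0

At position 9 the neighborhood is 001; the next row has 0 there.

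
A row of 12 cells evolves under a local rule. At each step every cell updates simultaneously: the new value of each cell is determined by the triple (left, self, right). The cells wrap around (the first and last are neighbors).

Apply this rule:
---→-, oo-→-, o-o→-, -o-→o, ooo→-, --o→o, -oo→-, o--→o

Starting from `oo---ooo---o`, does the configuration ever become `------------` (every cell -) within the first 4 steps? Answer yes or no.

yes

--o-o---o-o-
-oo-oo-oo-oo
------------
all cells are - at step 3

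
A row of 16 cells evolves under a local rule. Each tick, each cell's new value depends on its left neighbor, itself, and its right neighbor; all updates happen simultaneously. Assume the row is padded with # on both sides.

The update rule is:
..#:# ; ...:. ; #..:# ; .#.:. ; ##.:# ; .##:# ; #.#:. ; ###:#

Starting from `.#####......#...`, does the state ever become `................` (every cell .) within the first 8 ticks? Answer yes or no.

no

.######....#.#.#
.#######..#....#
.#########.#..##
.#########..####
.###############
.###############  (fixed point — unchanged through tick 8)
tick 8 is .###############, still not uniform .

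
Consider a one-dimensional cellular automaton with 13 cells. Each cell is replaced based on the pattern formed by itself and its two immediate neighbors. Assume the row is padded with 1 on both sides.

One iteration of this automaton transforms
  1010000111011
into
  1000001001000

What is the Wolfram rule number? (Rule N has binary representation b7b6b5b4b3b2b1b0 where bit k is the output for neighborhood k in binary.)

66

position 8: 111 → 0  (bit 7 = 0)
position 0: 110 → 1  (bit 6 = 1)
position 1: 101 → 0  (bit 5 = 0)
position 3: 100 → 0  (bit 4 = 0)
position 7: 011 → 0  (bit 3 = 0)
position 2: 010 → 0  (bit 2 = 0)
position 6: 001 → 1  (bit 1 = 1)
position 4: 000 → 0  (bit 0 = 0)
bits b7..b0 = 01000010 = 66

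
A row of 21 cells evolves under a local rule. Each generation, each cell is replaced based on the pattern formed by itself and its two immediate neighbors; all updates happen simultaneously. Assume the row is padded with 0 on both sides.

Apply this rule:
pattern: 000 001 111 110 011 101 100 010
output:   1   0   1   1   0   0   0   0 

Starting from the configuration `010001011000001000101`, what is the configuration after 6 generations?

011111110100101001101

generation 1: 000100001011100010000
generation 2: 110001100001101000111
generation 3: 010100101100100010011
generation 4: 000000000100001000001
generation 5: 111111110001100011100
generation 6: 011111110100101001101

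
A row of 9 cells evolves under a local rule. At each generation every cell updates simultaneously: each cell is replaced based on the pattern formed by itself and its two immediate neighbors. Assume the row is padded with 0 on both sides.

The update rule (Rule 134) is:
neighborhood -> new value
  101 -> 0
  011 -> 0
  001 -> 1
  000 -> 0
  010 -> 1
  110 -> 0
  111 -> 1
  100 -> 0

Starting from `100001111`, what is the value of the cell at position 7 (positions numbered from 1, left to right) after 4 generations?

generation 1: 100010110
generation 2: 100110000
generation 3: 101000000
generation 4: 101000000
position 7 holds 0

0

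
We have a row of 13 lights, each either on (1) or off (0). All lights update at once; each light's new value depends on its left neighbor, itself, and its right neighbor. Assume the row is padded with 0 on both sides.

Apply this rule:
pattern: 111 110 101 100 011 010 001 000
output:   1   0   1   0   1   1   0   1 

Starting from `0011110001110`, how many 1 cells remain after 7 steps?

1011100101100
1111000111001
1110010110001
1100011100101
1001011000111
1001110010110
1001100011100
count of 1: 6

6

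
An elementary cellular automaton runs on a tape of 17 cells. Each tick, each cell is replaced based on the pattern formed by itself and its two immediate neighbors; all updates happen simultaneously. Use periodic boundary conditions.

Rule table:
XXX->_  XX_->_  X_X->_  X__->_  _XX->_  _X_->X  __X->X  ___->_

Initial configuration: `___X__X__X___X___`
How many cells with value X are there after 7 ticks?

__XX_XX_XX__XX___
_X_________X_____
XX________XX_____
_________X______X
________XX_____XX
_______X______X__
______XX_____XX__
count of X: 4

4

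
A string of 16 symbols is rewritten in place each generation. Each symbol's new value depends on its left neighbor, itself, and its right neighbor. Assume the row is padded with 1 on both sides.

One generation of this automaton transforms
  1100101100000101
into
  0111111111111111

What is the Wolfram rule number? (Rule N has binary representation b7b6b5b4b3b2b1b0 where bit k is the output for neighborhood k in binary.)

position 0: 111 → 0  (bit 7 = 0)
position 1: 110 → 1  (bit 6 = 1)
position 5: 101 → 1  (bit 5 = 1)
position 2: 100 → 1  (bit 4 = 1)
position 6: 011 → 1  (bit 3 = 1)
position 4: 010 → 1  (bit 2 = 1)
position 3: 001 → 1  (bit 1 = 1)
position 9: 000 → 1  (bit 0 = 1)
bits b7..b0 = 01111111 = 127

127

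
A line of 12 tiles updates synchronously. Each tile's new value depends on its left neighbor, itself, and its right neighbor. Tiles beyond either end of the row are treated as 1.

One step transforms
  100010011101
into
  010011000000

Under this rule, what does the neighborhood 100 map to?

At position 1 the neighborhood is 100; the next row has 1 there.

1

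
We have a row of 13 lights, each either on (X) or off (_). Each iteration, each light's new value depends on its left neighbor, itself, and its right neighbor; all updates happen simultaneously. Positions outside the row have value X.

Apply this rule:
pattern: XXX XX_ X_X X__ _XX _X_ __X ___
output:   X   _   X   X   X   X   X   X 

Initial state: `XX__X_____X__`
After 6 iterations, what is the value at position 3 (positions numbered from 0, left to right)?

X

iteration 1: X_XXXXXXXXXXX
iteration 2: _XXXXXXXXXXXX
iteration 3: XXXXXXXXXXXXX
iteration 4: XXXXXXXXXXXXX  (fixed point — unchanged through iteration 6)
position 3 holds X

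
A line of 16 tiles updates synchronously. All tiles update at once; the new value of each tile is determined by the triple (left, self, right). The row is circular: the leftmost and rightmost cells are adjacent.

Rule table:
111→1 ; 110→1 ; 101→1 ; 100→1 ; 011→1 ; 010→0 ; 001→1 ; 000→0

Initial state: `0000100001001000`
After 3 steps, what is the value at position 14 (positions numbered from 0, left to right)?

0001010010110100
0010101101111010
0101011111111101
position 14 holds 0

0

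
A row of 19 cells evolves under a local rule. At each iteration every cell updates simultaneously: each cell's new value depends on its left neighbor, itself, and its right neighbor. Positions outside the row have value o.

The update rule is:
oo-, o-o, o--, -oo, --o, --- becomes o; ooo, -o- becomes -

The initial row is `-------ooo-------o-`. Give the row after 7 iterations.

oooooooo-oooooooo-o
-------ooo------ooo
oooooooo-oooooooo--
-------ooo------ooo  (repeats iteration 2; period 2)
iteration 7: oooooooo-oooooooo--

oooooooo-oooooooo--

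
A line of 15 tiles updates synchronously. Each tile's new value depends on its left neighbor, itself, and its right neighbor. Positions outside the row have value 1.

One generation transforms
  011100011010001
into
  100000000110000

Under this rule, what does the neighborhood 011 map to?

0

At position 1 the neighborhood is 011; the next row has 0 there.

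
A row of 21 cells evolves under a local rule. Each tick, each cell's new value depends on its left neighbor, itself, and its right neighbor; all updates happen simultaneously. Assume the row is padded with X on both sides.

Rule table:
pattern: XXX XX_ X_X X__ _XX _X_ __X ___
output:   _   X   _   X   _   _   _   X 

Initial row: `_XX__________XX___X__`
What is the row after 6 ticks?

__XXXXXXXXXX__XXX__X_
X__________XX___XX___
XXXXXXXXXX__XXX__XXX_
_________XX___XX___X_
XXXXXXXX__XXX__XXX___
_______XX___XX___XXX_

_______XX___XX___XXX_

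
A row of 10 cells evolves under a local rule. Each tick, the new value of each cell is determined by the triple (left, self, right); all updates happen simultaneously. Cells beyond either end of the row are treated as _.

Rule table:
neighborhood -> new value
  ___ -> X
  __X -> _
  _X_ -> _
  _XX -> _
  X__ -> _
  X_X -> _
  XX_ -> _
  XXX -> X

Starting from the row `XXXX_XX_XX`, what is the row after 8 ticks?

_XX_______
____XXXXXX
XXX__XXXX_
_X____XX__
___XX____X
XX____XX__
___XX____X  (repeats tick 5; period 2)
tick 8: XX____XX__

XX____XX__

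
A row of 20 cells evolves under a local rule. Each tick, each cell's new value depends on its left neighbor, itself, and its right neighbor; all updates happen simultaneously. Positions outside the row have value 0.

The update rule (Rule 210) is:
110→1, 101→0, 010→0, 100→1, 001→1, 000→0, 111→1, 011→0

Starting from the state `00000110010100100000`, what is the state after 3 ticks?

00001011100011010000
00010001110101001000
00101010110000110100

00101010110000110100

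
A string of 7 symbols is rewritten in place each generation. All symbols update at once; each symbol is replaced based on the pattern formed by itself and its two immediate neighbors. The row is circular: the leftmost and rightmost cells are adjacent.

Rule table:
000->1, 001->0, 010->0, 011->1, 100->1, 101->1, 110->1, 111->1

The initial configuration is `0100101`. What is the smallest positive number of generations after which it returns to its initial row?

7

1010010
0101001
1010100
0101010
0010101
1001010
0100101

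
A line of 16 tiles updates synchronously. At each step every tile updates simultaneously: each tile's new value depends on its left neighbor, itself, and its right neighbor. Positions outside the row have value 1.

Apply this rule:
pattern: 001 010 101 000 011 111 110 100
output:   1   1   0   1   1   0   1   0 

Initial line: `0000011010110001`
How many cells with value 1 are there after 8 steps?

9

0111111010110111
0100001010110100
0101111010110101
0101001010110101
0101011010110101
0101011010110101  (fixed point — unchanged through step 8)
count of 1: 9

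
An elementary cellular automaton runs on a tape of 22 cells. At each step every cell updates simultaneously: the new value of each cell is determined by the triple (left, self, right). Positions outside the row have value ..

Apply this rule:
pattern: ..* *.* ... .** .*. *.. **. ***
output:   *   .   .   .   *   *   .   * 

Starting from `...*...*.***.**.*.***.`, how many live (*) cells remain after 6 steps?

12

..***.**..*.....*..*.*
.*.*....****...*****.*
**.**..*.**.*.*.***..*
.....***....*.*..*.***
....*.*.*..**.****..*.
...**.*.***....**.****
count of *: 12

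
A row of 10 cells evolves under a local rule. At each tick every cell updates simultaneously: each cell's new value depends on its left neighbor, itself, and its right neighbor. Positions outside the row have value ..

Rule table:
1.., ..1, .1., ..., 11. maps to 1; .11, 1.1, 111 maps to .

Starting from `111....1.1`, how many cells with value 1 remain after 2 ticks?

4

..111111.1
11.....1.1
count of 1: 4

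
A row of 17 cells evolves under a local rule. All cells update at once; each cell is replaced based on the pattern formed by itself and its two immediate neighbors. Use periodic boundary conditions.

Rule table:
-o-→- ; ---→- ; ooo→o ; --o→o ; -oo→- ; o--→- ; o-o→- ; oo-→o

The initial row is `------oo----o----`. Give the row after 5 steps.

-o-----o---------

-----o-o---o-----
----o-----o------
---o-----o-------
--o-----o--------
-o-----o---------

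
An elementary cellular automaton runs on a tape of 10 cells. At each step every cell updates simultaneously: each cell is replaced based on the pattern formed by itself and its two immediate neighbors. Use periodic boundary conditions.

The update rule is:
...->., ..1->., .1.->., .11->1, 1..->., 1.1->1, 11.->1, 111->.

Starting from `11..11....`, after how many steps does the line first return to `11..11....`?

11..11....

1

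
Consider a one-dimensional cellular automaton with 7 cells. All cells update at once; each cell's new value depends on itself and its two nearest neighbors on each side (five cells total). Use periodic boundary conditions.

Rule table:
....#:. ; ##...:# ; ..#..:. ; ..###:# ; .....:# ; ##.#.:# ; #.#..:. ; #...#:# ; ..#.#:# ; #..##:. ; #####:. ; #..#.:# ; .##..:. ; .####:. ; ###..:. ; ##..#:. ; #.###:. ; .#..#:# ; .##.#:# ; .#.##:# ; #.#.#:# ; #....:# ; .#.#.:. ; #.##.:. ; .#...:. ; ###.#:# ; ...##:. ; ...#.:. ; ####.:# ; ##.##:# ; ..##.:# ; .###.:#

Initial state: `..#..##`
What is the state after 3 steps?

###.#.#

.#.#.#.
##.#..#
###.#.#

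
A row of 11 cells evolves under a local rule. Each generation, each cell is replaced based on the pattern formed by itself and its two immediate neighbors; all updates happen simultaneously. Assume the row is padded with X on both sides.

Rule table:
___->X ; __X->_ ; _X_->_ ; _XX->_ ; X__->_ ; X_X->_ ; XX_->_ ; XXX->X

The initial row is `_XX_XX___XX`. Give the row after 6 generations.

___X____XX_

_______X__X
_XXXXX_____
__XXX__XXX_
___X____X__
_X___XX____
___X____XX_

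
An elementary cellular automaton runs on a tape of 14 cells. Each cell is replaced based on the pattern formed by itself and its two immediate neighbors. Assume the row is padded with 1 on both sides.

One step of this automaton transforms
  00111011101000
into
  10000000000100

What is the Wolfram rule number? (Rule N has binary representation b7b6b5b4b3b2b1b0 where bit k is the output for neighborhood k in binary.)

16

position 3: 111 → 0  (bit 7 = 0)
position 4: 110 → 0  (bit 6 = 0)
position 5: 101 → 0  (bit 5 = 0)
position 0: 100 → 1  (bit 4 = 1)
position 2: 011 → 0  (bit 3 = 0)
position 10: 010 → 0  (bit 2 = 0)
position 1: 001 → 0  (bit 1 = 0)
position 12: 000 → 0  (bit 0 = 0)
bits b7..b0 = 00010000 = 16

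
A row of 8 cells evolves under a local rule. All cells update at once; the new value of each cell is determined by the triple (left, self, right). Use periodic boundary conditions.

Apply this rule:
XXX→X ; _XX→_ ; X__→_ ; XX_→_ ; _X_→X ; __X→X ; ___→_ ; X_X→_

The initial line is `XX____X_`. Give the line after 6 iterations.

iteration 1: _____XX_
iteration 2: ____X___
iteration 3: ___XX___
iteration 4: __X_____
iteration 5: _XX_____
iteration 6: X_______

X_______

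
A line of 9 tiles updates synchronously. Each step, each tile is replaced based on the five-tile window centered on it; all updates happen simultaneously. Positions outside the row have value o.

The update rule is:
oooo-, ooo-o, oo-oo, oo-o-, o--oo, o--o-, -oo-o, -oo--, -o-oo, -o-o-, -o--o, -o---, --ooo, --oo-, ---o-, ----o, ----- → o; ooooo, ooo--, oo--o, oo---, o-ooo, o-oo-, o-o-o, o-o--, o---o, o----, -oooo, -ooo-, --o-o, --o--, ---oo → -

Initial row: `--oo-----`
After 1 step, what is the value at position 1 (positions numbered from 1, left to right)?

step 1: -ooo--oo-
position 1 holds -

-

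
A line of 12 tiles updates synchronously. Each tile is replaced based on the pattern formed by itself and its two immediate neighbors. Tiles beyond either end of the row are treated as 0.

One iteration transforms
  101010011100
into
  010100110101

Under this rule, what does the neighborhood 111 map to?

0

At position 8 the neighborhood is 111; the next row has 0 there.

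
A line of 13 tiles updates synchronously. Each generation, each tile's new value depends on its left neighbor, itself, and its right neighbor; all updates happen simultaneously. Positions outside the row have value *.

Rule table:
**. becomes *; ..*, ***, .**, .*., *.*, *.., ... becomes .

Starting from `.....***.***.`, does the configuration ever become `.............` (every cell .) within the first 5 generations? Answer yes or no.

.......*...*.
.............
all cells are . at generation 2

yes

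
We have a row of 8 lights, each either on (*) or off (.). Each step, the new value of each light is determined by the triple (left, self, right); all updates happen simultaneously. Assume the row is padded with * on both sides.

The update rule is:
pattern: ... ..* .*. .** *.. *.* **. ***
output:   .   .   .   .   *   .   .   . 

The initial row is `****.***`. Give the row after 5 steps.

step 1: ........
step 2: *.......
step 3: .*......
step 4: ..*.....
step 5: *..*....

*..*....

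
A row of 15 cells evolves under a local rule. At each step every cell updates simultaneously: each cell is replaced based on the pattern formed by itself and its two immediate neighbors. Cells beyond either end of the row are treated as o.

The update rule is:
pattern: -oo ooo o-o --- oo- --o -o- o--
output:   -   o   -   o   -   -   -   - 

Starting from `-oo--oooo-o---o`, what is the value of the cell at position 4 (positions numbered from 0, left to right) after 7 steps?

------oo----o--
-oooo----oo----
--oo--oo----oo-
---------oo----
-ooooooo----oo-
--ooooo--oo----
---ooo------oo-
position 4 holds o

o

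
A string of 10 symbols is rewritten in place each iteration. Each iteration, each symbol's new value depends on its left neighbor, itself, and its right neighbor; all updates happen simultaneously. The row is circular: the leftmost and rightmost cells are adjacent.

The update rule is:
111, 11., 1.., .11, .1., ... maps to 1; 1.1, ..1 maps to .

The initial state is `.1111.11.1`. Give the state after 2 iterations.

.1111.11.1

.1111.11.1  (fixed point — unchanged through iteration 2)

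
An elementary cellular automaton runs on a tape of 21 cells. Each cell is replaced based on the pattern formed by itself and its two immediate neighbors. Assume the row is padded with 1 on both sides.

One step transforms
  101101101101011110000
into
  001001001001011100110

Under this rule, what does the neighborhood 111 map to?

At position 14 the neighborhood is 111; the next row has 1 there.

1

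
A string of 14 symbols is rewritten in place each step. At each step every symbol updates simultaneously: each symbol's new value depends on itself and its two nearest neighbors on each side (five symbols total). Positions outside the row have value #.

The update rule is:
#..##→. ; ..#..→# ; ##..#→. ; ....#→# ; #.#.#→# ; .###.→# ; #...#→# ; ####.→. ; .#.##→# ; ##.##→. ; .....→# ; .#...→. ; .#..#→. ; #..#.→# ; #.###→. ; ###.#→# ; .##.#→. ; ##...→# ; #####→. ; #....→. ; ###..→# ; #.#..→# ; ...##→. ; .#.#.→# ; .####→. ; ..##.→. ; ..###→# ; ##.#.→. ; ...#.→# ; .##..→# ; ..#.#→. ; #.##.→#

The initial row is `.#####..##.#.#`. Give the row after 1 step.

.....#.....##.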